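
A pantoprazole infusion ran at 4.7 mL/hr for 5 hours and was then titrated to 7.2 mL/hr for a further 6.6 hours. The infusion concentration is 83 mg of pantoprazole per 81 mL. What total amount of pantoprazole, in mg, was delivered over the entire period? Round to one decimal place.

Concentration = 83 mg ÷ 81 mL = 1.024691 mg/mL
Stage 1: 4.7 mL/hr × 5 hr = 23.5 mL → 23.5 mL × 1.024691 mg/mL = 24.08025 mg
Stage 2: 7.2 mL/hr × 6.6 hr = 47.52 mL → 47.52 mL × 1.024691 mg/mL = 48.69333 mg
Total = 24.08025 + 48.69333 = 72.77358 mg

72.8 mg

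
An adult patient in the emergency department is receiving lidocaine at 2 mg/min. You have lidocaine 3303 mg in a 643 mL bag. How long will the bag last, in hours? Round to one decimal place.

27.5 hours

2 mg/min × 60 min/hr = 120 mg/hr
Concentration = 3303 mg ÷ 643 mL = 5.136858 mg/mL
Rate = 120 mg/hr ÷ 5.136858 mg/mL = 23.36058 mL/hr
Duration = 643 mL ÷ 23.36058 mL/hr = 27.525 hr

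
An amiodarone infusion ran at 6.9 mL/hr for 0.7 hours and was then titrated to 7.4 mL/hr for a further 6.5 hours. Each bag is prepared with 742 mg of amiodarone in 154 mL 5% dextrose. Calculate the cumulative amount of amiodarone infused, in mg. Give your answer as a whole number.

255 mg

Concentration = 742 mg ÷ 154 mL = 4.818182 mg/mL
Stage 1: 6.9 mL/hr × 0.7 hr = 4.83 mL → 4.83 mL × 4.818182 mg/mL = 23.27182 mg
Stage 2: 7.4 mL/hr × 6.5 hr = 48.1 mL → 48.1 mL × 4.818182 mg/mL = 231.7545 mg
Total = 23.27182 + 231.7545 = 255.0264 mg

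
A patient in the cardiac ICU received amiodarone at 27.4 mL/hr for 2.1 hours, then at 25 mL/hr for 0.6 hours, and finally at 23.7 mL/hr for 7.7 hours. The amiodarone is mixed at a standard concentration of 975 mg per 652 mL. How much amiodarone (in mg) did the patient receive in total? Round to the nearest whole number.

Concentration = 975 mg ÷ 652 mL = 1.495399 mg/mL
Stage 1: 27.4 mL/hr × 2.1 hr = 57.54 mL → 57.54 mL × 1.495399 mg/mL = 86.04525 mg
Stage 2: 25 mL/hr × 0.6 hr = 15 mL → 15 mL × 1.495399 mg/mL = 22.43098 mg
Stage 3: 23.7 mL/hr × 7.7 hr = 182.49 mL → 182.49 mL × 1.495399 mg/mL = 272.8953 mg
Total = 86.04525 + 22.43098 + 272.8953 = 381.3715 mg

381 mg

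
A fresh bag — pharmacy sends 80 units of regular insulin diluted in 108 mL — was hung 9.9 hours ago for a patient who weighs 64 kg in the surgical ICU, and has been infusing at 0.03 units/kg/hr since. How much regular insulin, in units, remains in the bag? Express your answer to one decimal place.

61.0 units

Dose = 0.03 units/kg/hr × 64 kg = 1.92 units/hr
Concentration = 80 units ÷ 108 mL = 0.7407407 units/mL
Rate = 1.92 units/hr ÷ 0.7407407 units/mL = 2.592 mL/hr
Volume infused = 2.592 mL/hr × 9.9 hr = 25.6608 mL
Volume remaining = 108 − 25.6608 = 82.3392 mL
Drug remaining = 82.3392 mL × 0.7407407 units/mL = 60.992 units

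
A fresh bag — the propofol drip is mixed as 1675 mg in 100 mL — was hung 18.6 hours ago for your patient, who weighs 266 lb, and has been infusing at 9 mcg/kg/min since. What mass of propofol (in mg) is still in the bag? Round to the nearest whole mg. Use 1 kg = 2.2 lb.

Weight = 266 lb ÷ 2.2 lb/kg = 120.9091 kg
Dose = 9 mcg/kg/min × 120.9091 kg = 1088.182 mcg/min
1088.182 mcg/min × 60 min/hr = 65290.91 mcg/hr
Concentration = 1675 mg ÷ 100 mL = 16.75 mg/mL = 16750 mcg/mL
Rate = 65290.91 mcg/hr ÷ 16750 mcg/mL = 3.897965 mL/hr
Volume infused = 3.897965 mL/hr × 18.6 hr = 72.50214 mL
Volume remaining = 100 − 72.50214 = 27.49786 mL
Drug remaining = 27.49786 mL × 16750 mcg/mL = 460589.1 mcg = 460.5891 mg

461 mg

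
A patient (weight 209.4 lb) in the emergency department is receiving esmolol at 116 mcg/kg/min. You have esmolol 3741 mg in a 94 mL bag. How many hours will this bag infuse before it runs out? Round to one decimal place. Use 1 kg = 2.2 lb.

Weight = 209.4 lb ÷ 2.2 lb/kg = 95.18182 kg
Dose = 116 mcg/kg/min × 95.18182 kg = 11041.09 mcg/min
11041.09 mcg/min × 60 min/hr = 662465.5 mcg/hr
Concentration = 3741 mg ÷ 94 mL = 39.79787 mg/mL = 39797.87 mcg/mL
Rate = 662465.5 mcg/hr ÷ 39797.87 mcg/mL = 16.64575 mL/hr
Duration = 94 mL ÷ 16.64575 mL/hr = 5.647087 hr

5.6 hours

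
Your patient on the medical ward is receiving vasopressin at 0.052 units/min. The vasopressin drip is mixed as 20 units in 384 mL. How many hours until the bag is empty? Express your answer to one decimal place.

6.4 hours

0.052 units/min × 60 min/hr = 3.12 units/hr
Concentration = 20 units ÷ 384 mL = 0.05208333 units/mL
Rate = 3.12 units/hr ÷ 0.05208333 units/mL = 59.904 mL/hr
Duration = 384 mL ÷ 59.904 mL/hr = 6.410256 hr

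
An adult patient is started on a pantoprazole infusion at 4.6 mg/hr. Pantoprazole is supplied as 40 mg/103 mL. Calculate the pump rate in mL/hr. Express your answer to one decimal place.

Concentration = 40 mg ÷ 103 mL = 0.3883495 mg/mL
Rate = 4.6 mg/hr ÷ 0.3883495 mg/mL = 11.845 mL/hr

11.8 mL/hr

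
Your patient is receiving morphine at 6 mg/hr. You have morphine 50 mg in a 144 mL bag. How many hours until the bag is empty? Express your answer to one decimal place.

Concentration = 50 mg ÷ 144 mL = 0.3472222 mg/mL
Rate = 6 mg/hr ÷ 0.3472222 mg/mL = 17.28 mL/hr
Duration = 144 mL ÷ 17.28 mL/hr = 8.333333 hr

8.3 hours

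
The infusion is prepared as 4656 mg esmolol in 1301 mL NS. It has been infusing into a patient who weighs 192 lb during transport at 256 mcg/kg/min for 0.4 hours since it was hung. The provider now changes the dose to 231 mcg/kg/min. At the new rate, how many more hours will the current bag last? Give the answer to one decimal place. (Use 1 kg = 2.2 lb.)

Initial rate:
Weight = 192 lb ÷ 2.2 lb/kg = 87.27273 kg
Dose = 256 mcg/kg/min × 87.27273 kg = 22341.82 mcg/min
22341.82 mcg/min × 60 min/hr = 1340509 mcg/hr
Concentration = 4656 mg ÷ 1301 mL = 3.578786 mg/mL = 3578.786 mcg/mL
Rate = 1340509 mcg/hr ÷ 3578.786 mcg/mL = 374.5709 mL/hr
Volume infused so far = 374.5709 mL/hr × 0.4 hr = 149.8284 mL
Volume remaining = 1301 − 149.8284 = 1151.172 mL
New rate:
Dose = 231 mcg/kg/min × 87.27273 kg = 20160 mcg/min
20160 mcg/min × 60 min/hr = 1209600 mcg/hr
Rate = 1209600 mcg/hr ÷ 3578.786 mcg/mL = 337.9918 mL/hr
Time remaining = 1151.172 mL ÷ 337.9918 mL/hr = 3.405916 hr

3.4 hours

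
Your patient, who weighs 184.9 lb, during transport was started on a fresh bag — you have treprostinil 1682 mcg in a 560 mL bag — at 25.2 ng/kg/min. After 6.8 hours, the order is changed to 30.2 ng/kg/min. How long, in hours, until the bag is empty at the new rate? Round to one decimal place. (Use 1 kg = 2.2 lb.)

Initial rate:
Weight = 184.9 lb ÷ 2.2 lb/kg = 84.04545 kg
Dose = 25.2 ng/kg/min × 84.04545 kg = 2117.945 ng/min
2117.945 ng/min × 60 min/hr = 127076.7 ng/hr
Concentration = 1682 mcg ÷ 560 mL = 3.003571 mcg/mL = 3003.571 ng/mL
Rate = 127076.7 ng/hr ÷ 3003.571 ng/mL = 42.30854 mL/hr
Volume infused so far = 42.30854 mL/hr × 6.8 hr = 287.6981 mL
Volume remaining = 560 − 287.6981 = 272.3019 mL
New rate:
Dose = 30.2 ng/kg/min × 84.04545 kg = 2538.173 ng/min
2538.173 ng/min × 60 min/hr = 152290.4 ng/hr
Rate = 152290.4 ng/hr ÷ 3003.571 ng/mL = 50.70309 mL/hr
Time remaining = 272.3019 mL ÷ 50.70309 mL/hr = 5.370519 hr

5.4 hours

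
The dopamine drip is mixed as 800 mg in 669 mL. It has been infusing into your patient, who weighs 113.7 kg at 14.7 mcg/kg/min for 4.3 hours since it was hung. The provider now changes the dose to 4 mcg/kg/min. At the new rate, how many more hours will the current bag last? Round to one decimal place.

13.5 hours

Initial rate:
Dose = 14.7 mcg/kg/min × 113.7 kg = 1671.39 mcg/min
1671.39 mcg/min × 60 min/hr = 100283.4 mcg/hr
Concentration = 800 mg ÷ 669 mL = 1.195815 mg/mL = 1195.815 mcg/mL
Rate = 100283.4 mcg/hr ÷ 1195.815 mcg/mL = 83.86199 mL/hr
Volume infused so far = 83.86199 mL/hr × 4.3 hr = 360.6066 mL
Volume remaining = 669 − 360.6066 = 308.3934 mL
New rate:
Dose = 4 mcg/kg/min × 113.7 kg = 454.8 mcg/min
454.8 mcg/min × 60 min/hr = 27288 mcg/hr
Rate = 27288 mcg/hr ÷ 1195.815 mcg/mL = 22.81959 mL/hr
Time remaining = 308.3934 mL ÷ 22.81959 mL/hr = 13.51442 hr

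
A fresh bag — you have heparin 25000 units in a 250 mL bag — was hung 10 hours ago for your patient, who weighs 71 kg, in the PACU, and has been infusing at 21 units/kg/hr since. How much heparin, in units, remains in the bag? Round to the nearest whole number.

10090 units

Dose = 21 units/kg/hr × 71 kg = 1491 units/hr
Concentration = 25000 units ÷ 250 mL = 100 units/mL
Rate = 1491 units/hr ÷ 100 units/mL = 14.91 mL/hr
Volume infused = 14.91 mL/hr × 10 hr = 149.1 mL
Volume remaining = 250 − 149.1 = 100.9 mL
Drug remaining = 100.9 mL × 100 units/mL = 10090 units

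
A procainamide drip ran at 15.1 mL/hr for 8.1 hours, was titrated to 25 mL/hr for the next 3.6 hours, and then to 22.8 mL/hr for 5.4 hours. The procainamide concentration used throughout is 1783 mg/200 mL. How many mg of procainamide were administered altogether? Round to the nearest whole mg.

2990 mg

Concentration = 1783 mg ÷ 200 mL = 8.915 mg/mL
Stage 1: 15.1 mL/hr × 8.1 hr = 122.31 mL → 122.31 mL × 8.915 mg/mL = 1090.394 mg
Stage 2: 25 mL/hr × 3.6 hr = 90 mL → 90 mL × 8.915 mg/mL = 802.35 mg
Stage 3: 22.8 mL/hr × 5.4 hr = 123.12 mL → 123.12 mL × 8.915 mg/mL = 1097.615 mg
Total = 1090.394 + 802.35 + 1097.615 = 2990.358 mg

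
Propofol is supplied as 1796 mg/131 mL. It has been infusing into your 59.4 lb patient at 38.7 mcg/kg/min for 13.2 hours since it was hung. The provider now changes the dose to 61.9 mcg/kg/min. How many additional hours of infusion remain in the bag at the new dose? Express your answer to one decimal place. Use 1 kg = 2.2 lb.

Initial rate:
Weight = 59.4 lb ÷ 2.2 lb/kg = 27 kg
Dose = 38.7 mcg/kg/min × 27 kg = 1044.9 mcg/min
1044.9 mcg/min × 60 min/hr = 62694 mcg/hr
Concentration = 1796 mg ÷ 131 mL = 13.70992 mg/mL = 13709.92 mcg/mL
Rate = 62694 mcg/hr ÷ 13709.92 mcg/mL = 4.572892 mL/hr
Volume infused so far = 4.572892 mL/hr × 13.2 hr = 60.36217 mL
Volume remaining = 131 − 60.36217 = 70.63783 mL
New rate:
Dose = 61.9 mcg/kg/min × 27 kg = 1671.3 mcg/min
1671.3 mcg/min × 60 min/hr = 100278 mcg/hr
Rate = 100278 mcg/hr ÷ 13709.92 mcg/mL = 7.314264 mL/hr
Time remaining = 70.63783 mL ÷ 7.314264 mL/hr = 9.657544 hr

9.7 hours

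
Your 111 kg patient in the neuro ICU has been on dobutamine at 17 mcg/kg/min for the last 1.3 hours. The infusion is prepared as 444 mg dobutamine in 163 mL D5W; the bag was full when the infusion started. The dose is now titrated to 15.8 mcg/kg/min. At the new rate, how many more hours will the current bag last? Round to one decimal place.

Initial rate:
Dose = 17 mcg/kg/min × 111 kg = 1887 mcg/min
1887 mcg/min × 60 min/hr = 113220 mcg/hr
Concentration = 444 mg ÷ 163 mL = 2.723926 mg/mL = 2723.926 mcg/mL
Rate = 113220 mcg/hr ÷ 2723.926 mcg/mL = 41.565 mL/hr
Volume infused so far = 41.565 mL/hr × 1.3 hr = 54.0345 mL
Volume remaining = 163 − 54.0345 = 108.9655 mL
New rate:
Dose = 15.8 mcg/kg/min × 111 kg = 1753.8 mcg/min
1753.8 mcg/min × 60 min/hr = 105228 mcg/hr
Rate = 105228 mcg/hr ÷ 2723.926 mcg/mL = 38.631 mL/hr
Time remaining = 108.9655 mL ÷ 38.631 mL/hr = 2.820675 hr

2.8 hours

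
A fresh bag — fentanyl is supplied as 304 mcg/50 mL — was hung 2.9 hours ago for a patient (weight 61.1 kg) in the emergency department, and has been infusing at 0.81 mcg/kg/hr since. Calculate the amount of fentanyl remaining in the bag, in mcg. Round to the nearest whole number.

160 mcg

Dose = 0.81 mcg/kg/hr × 61.1 kg = 49.491 mcg/hr
Concentration = 304 mcg ÷ 50 mL = 6.08 mcg/mL
Rate = 49.491 mcg/hr ÷ 6.08 mcg/mL = 8.139967 mL/hr
Volume infused = 8.139967 mL/hr × 2.9 hr = 23.6059 mL
Volume remaining = 50 − 23.6059 = 26.3941 mL
Drug remaining = 26.3941 mL × 6.08 mcg/mL = 160.4761 mcg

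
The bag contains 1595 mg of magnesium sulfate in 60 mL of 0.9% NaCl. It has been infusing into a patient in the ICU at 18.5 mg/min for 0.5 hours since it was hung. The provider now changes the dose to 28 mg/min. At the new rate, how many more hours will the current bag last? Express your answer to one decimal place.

0.6 hours

Initial rate:
18.5 mg/min × 60 min/hr = 1110 mg/hr
Concentration = 1595 mg ÷ 60 mL = 26.58333 mg/mL
Rate = 1110 mg/hr ÷ 26.58333 mg/mL = 41.75549 mL/hr
Volume infused so far = 41.75549 mL/hr × 0.5 hr = 20.87774 mL
Volume remaining = 60 − 20.87774 = 39.12226 mL
New rate:
28 mg/min × 60 min/hr = 1680 mg/hr
Rate = 1680 mg/hr ÷ 26.58333 mg/mL = 63.19749 mL/hr
Time remaining = 39.12226 mL ÷ 63.19749 mL/hr = 0.6190476 hr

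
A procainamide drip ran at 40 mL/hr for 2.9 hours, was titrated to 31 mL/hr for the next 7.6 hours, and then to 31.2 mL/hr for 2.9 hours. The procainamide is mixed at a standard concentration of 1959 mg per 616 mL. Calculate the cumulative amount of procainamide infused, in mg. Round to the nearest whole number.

1406 mg

Concentration = 1959 mg ÷ 616 mL = 3.180195 mg/mL
Stage 1: 40 mL/hr × 2.9 hr = 116 mL → 116 mL × 3.180195 mg/mL = 368.9026 mg
Stage 2: 31 mL/hr × 7.6 hr = 235.6 mL → 235.6 mL × 3.180195 mg/mL = 749.2539 mg
Stage 3: 31.2 mL/hr × 2.9 hr = 90.48 mL → 90.48 mL × 3.180195 mg/mL = 287.744 mg
Total = 368.9026 + 749.2539 + 287.744 = 1405.901 mg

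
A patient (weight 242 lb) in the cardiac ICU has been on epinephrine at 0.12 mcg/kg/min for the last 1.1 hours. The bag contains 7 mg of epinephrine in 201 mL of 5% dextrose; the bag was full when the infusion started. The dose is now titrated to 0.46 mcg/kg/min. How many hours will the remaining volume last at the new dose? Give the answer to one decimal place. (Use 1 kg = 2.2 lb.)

2.0 hours

Initial rate:
Weight = 242 lb ÷ 2.2 lb/kg = 110 kg
Dose = 0.12 mcg/kg/min × 110 kg = 13.2 mcg/min
13.2 mcg/min × 60 min/hr = 792 mcg/hr
Concentration = 7 mg ÷ 201 mL = 0.03482587 mg/mL = 34.82587 mcg/mL
Rate = 792 mcg/hr ÷ 34.82587 mcg/mL = 22.74171 mL/hr
Volume infused so far = 22.74171 mL/hr × 1.1 hr = 25.01589 mL
Volume remaining = 201 − 25.01589 = 175.9841 mL
New rate:
Dose = 0.46 mcg/kg/min × 110 kg = 50.6 mcg/min
50.6 mcg/min × 60 min/hr = 3036 mcg/hr
Rate = 3036 mcg/hr ÷ 34.82587 mcg/mL = 87.17657 mL/hr
Time remaining = 175.9841 mL ÷ 87.17657 mL/hr = 2.018709 hr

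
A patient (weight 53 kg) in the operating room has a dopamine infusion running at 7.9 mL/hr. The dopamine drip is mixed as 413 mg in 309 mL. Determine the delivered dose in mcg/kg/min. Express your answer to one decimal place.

Concentration = 413 mg ÷ 309 mL = 1.33657 mg/mL = 1336.57 mcg/mL
Drug rate = 7.9 mL/hr × 1336.57 mcg/mL = 10558.9 mcg/hr
10558.9 mcg/hr ÷ 60 min/hr = 175.9817 mcg/min
175.9817 mcg/min ÷ 53 kg = 3.320409 mcg/kg/min

3.3 mcg/kg/min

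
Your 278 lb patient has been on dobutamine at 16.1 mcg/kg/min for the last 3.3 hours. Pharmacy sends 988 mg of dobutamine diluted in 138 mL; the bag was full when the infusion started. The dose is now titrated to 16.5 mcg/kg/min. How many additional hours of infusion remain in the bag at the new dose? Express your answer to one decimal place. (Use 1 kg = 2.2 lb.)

4.7 hours

Initial rate:
Weight = 278 lb ÷ 2.2 lb/kg = 126.3636 kg
Dose = 16.1 mcg/kg/min × 126.3636 kg = 2034.455 mcg/min
2034.455 mcg/min × 60 min/hr = 122067.3 mcg/hr
Concentration = 988 mg ÷ 138 mL = 7.15942 mg/mL = 7159.42 mcg/mL
Rate = 122067.3 mcg/hr ÷ 7159.42 mcg/mL = 17.04988 mL/hr
Volume infused so far = 17.04988 mL/hr × 3.3 hr = 56.26461 mL
Volume remaining = 138 − 56.26461 = 81.73539 mL
New rate:
Dose = 16.5 mcg/kg/min × 126.3636 kg = 2085 mcg/min
2085 mcg/min × 60 min/hr = 125100 mcg/hr
Rate = 125100 mcg/hr ÷ 7159.42 mcg/mL = 17.47348 mL/hr
Time remaining = 81.73539 mL ÷ 17.47348 mL/hr = 4.677682 hr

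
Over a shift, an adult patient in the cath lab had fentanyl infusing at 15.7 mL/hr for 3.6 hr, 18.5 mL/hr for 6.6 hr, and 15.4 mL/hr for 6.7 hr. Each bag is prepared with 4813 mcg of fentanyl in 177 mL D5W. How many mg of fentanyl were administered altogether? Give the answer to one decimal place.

7.7 mg

Concentration = 4813 mcg ÷ 177 mL = 27.19209 mcg/mL
Stage 1: 15.7 mL/hr × 3.6 hr = 56.52 mL → 56.52 mL × 27.19209 mcg/mL = 1536.897 mcg
Stage 2: 18.5 mL/hr × 6.6 hr = 122.1 mL → 122.1 mL × 27.19209 mcg/mL = 3320.154 mcg
Stage 3: 15.4 mL/hr × 6.7 hr = 103.18 mL → 103.18 mL × 27.19209 mcg/mL = 2805.68 mcg
Total = 1536.897 + 3320.154 + 2805.68 = 7662.731 mcg = 7.662731 mg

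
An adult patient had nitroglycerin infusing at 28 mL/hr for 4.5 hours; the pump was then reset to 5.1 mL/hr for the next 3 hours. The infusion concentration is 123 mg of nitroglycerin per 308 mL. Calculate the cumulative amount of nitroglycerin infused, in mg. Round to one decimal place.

Concentration = 123 mg ÷ 308 mL = 0.3993506 mg/mL
Stage 1: 28 mL/hr × 4.5 hr = 126 mL → 126 mL × 0.3993506 mg/mL = 50.31818 mg
Stage 2: 5.1 mL/hr × 3 hr = 15.3 mL → 15.3 mL × 0.3993506 mg/mL = 6.110065 mg
Total = 50.31818 + 6.110065 = 56.42825 mg

56.4 mg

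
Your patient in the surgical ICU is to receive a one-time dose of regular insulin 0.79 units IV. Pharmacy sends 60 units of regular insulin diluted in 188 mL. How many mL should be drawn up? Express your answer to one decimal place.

2.5 mL

Concentration = 60 units ÷ 188 mL = 0.3191489 units/mL
Volume = 0.79 units ÷ 0.3191489 units/mL = 2.475333 mL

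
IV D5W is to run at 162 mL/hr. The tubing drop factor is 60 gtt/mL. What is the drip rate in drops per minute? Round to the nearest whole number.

162 gtt/min

162 mL/hr ÷ 60 min/hr = 2.7 mL/min
2.7 mL/min × 60 gtt/mL = 162 gtt/min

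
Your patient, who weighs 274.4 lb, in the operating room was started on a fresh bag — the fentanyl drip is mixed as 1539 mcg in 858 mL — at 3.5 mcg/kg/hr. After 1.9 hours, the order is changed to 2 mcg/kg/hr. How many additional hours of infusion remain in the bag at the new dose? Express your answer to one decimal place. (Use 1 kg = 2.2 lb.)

2.8 hours

Initial rate:
Weight = 274.4 lb ÷ 2.2 lb/kg = 124.7273 kg
Dose = 3.5 mcg/kg/hr × 124.7273 kg = 436.5455 mcg/hr
Concentration = 1539 mcg ÷ 858 mL = 1.793706 mcg/mL
Rate = 436.5455 mcg/hr ÷ 1.793706 mcg/mL = 243.3762 mL/hr
Volume infused so far = 243.3762 mL/hr × 1.9 hr = 462.4148 mL
Volume remaining = 858 − 462.4148 = 395.5852 mL
New rate:
Dose = 2 mcg/kg/hr × 124.7273 kg = 249.4545 mcg/hr
Rate = 249.4545 mcg/hr ÷ 1.793706 mcg/mL = 139.0721 mL/hr
Time remaining = 395.5852 mL ÷ 139.0721 mL/hr = 2.844461 hr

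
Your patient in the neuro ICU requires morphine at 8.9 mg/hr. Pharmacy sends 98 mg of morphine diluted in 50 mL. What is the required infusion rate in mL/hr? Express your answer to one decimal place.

Concentration = 98 mg ÷ 50 mL = 1.96 mg/mL
Rate = 8.9 mg/hr ÷ 1.96 mg/mL = 4.540816 mL/hr

4.5 mL/hr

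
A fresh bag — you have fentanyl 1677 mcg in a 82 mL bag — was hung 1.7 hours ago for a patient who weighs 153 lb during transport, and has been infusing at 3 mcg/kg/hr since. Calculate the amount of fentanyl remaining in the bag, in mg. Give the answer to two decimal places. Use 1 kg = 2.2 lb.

1.32 mg

Weight = 153 lb ÷ 2.2 lb/kg = 69.54545 kg
Dose = 3 mcg/kg/hr × 69.54545 kg = 208.6364 mcg/hr
Concentration = 1677 mcg ÷ 82 mL = 20.45122 mcg/mL
Rate = 208.6364 mcg/hr ÷ 20.45122 mcg/mL = 10.20166 mL/hr
Volume infused = 10.20166 mL/hr × 1.7 hr = 17.34282 mL
Volume remaining = 82 − 17.34282 = 64.65718 mL
Drug remaining = 64.65718 mL × 20.45122 mcg/mL = 1322.318 mcg = 1.322318 mg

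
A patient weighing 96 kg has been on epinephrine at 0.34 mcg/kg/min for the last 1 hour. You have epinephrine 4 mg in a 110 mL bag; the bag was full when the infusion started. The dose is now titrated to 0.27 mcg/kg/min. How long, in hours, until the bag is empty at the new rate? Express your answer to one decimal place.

1.3 hours

Initial rate:
Dose = 0.34 mcg/kg/min × 96 kg = 32.64 mcg/min
32.64 mcg/min × 60 min/hr = 1958.4 mcg/hr
Concentration = 4 mg ÷ 110 mL = 0.03636364 mg/mL = 36.36364 mcg/mL
Rate = 1958.4 mcg/hr ÷ 36.36364 mcg/mL = 53.856 mL/hr
Volume infused so far = 53.856 mL/hr × 1 hr = 53.856 mL
Volume remaining = 110 − 53.856 = 56.144 mL
New rate:
Dose = 0.27 mcg/kg/min × 96 kg = 25.92 mcg/min
25.92 mcg/min × 60 min/hr = 1555.2 mcg/hr
Rate = 1555.2 mcg/hr ÷ 36.36364 mcg/mL = 42.768 mL/hr
Time remaining = 56.144 mL ÷ 42.768 mL/hr = 1.312757 hr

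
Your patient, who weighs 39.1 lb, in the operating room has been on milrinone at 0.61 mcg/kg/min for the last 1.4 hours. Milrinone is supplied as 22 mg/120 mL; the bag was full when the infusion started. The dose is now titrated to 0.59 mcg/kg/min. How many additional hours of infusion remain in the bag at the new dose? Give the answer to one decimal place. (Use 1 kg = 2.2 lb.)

33.5 hours

Initial rate:
Weight = 39.1 lb ÷ 2.2 lb/kg = 17.77273 kg
Dose = 0.61 mcg/kg/min × 17.77273 kg = 10.84136 mcg/min
10.84136 mcg/min × 60 min/hr = 650.4818 mcg/hr
Concentration = 22 mg ÷ 120 mL = 0.1833333 mg/mL = 183.3333 mcg/mL
Rate = 650.4818 mcg/hr ÷ 183.3333 mcg/mL = 3.548083 mL/hr
Volume infused so far = 3.548083 mL/hr × 1.4 hr = 4.967316 mL
Volume remaining = 120 − 4.967316 = 115.0327 mL
New rate:
Dose = 0.59 mcg/kg/min × 17.77273 kg = 10.48591 mcg/min
10.48591 mcg/min × 60 min/hr = 629.1545 mcg/hr
Rate = 629.1545 mcg/hr ÷ 183.3333 mcg/mL = 3.431752 mL/hr
Time remaining = 115.0327 mL ÷ 3.431752 mL/hr = 33.5201 hr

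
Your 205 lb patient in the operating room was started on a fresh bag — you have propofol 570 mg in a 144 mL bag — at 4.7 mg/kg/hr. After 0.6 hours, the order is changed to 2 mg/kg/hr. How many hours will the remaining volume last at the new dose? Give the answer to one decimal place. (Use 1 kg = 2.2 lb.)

Initial rate:
Weight = 205 lb ÷ 2.2 lb/kg = 93.18182 kg
Dose = 4.7 mg/kg/hr × 93.18182 kg = 437.9545 mg/hr
Concentration = 570 mg ÷ 144 mL = 3.958333 mg/mL
Rate = 437.9545 mg/hr ÷ 3.958333 mg/mL = 110.6411 mL/hr
Volume infused so far = 110.6411 mL/hr × 0.6 hr = 66.38469 mL
Volume remaining = 144 − 66.38469 = 77.61531 mL
New rate:
Dose = 2 mg/kg/hr × 93.18182 kg = 186.3636 mg/hr
Rate = 186.3636 mg/hr ÷ 3.958333 mg/mL = 47.08134 mL/hr
Time remaining = 77.61531 mL ÷ 47.08134 mL/hr = 1.648537 hr

1.6 hours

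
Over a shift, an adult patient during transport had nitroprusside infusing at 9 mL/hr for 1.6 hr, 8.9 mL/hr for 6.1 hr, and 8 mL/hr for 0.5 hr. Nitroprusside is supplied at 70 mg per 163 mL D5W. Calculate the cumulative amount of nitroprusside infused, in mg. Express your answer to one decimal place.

31.2 mg

Concentration = 70 mg ÷ 163 mL = 0.4294479 mg/mL
Stage 1: 9 mL/hr × 1.6 hr = 14.4 mL → 14.4 mL × 0.4294479 mg/mL = 6.184049 mg
Stage 2: 8.9 mL/hr × 6.1 hr = 54.29 mL → 54.29 mL × 0.4294479 mg/mL = 23.31472 mg
Stage 3: 8 mL/hr × 0.5 hr = 4 mL → 4 mL × 0.4294479 mg/mL = 1.717791 mg
Total = 6.184049 + 23.31472 + 1.717791 = 31.21656 mg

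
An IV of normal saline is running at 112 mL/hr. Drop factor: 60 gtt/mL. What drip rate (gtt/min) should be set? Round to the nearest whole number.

112 mL/hr ÷ 60 min/hr = 1.866667 mL/min
1.866667 mL/min × 60 gtt/mL = 112 gtt/min

112 gtt/min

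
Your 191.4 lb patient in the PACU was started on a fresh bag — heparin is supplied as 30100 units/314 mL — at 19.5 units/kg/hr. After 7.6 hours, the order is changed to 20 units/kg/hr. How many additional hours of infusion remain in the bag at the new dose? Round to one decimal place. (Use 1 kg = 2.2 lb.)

9.9 hours

Initial rate:
Weight = 191.4 lb ÷ 2.2 lb/kg = 87 kg
Dose = 19.5 units/kg/hr × 87 kg = 1696.5 units/hr
Concentration = 30100 units ÷ 314 mL = 95.85987 units/mL
Rate = 1696.5 units/hr ÷ 95.85987 units/mL = 17.69771 mL/hr
Volume infused so far = 17.69771 mL/hr × 7.6 hr = 134.5026 mL
Volume remaining = 314 − 134.5026 = 179.4974 mL
New rate:
Dose = 20 units/kg/hr × 87 kg = 1740 units/hr
Rate = 1740 units/hr ÷ 95.85987 units/mL = 18.1515 mL/hr
Time remaining = 179.4974 mL ÷ 18.1515 mL/hr = 9.888851 hr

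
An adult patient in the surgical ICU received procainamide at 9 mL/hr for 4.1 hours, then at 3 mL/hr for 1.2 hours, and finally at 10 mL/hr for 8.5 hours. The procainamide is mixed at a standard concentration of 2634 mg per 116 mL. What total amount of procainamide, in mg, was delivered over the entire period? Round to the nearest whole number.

2850 mg

Concentration = 2634 mg ÷ 116 mL = 22.7069 mg/mL
Stage 1: 9 mL/hr × 4.1 hr = 36.9 mL → 36.9 mL × 22.7069 mg/mL = 837.8845 mg
Stage 2: 3 mL/hr × 1.2 hr = 3.6 mL → 3.6 mL × 22.7069 mg/mL = 81.74483 mg
Stage 3: 10 mL/hr × 8.5 hr = 85 mL → 85 mL × 22.7069 mg/mL = 1930.086 mg
Total = 837.8845 + 81.74483 + 1930.086 = 2849.716 mg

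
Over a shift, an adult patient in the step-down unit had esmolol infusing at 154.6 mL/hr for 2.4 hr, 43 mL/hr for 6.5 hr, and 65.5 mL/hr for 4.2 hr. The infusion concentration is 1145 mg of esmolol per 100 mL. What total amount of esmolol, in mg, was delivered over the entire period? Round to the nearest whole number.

Concentration = 1145 mg ÷ 100 mL = 11.45 mg/mL
Stage 1: 154.6 mL/hr × 2.4 hr = 371.04 mL → 371.04 mL × 11.45 mg/mL = 4248.408 mg
Stage 2: 43 mL/hr × 6.5 hr = 279.5 mL → 279.5 mL × 11.45 mg/mL = 3200.275 mg
Stage 3: 65.5 mL/hr × 4.2 hr = 275.1 mL → 275.1 mL × 11.45 mg/mL = 3149.895 mg
Total = 4248.408 + 3200.275 + 3149.895 = 10598.58 mg

10599 mg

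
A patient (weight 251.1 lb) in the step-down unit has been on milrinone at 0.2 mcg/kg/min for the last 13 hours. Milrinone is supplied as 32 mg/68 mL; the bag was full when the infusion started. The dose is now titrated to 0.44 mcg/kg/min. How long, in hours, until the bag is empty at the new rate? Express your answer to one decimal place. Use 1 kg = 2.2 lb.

Initial rate:
Weight = 251.1 lb ÷ 2.2 lb/kg = 114.1364 kg
Dose = 0.2 mcg/kg/min × 114.1364 kg = 22.82727 mcg/min
22.82727 mcg/min × 60 min/hr = 1369.636 mcg/hr
Concentration = 32 mg ÷ 68 mL = 0.4705882 mg/mL = 470.5882 mcg/mL
Rate = 1369.636 mcg/hr ÷ 470.5882 mcg/mL = 2.910477 mL/hr
Volume infused so far = 2.910477 mL/hr × 13 hr = 37.8362 mL
Volume remaining = 68 − 37.8362 = 30.1638 mL
New rate:
Dose = 0.44 mcg/kg/min × 114.1364 kg = 50.22 mcg/min
50.22 mcg/min × 60 min/hr = 3013.2 mcg/hr
Rate = 3013.2 mcg/hr ÷ 470.5882 mcg/mL = 6.40305 mL/hr
Time remaining = 30.1638 mL ÷ 6.40305 mL/hr = 4.710848 hr

4.7 hours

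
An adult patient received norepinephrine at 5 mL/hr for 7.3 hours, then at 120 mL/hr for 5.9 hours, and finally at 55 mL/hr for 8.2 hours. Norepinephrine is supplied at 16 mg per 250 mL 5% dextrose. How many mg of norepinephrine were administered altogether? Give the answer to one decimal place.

Concentration = 16 mg ÷ 250 mL = 0.064 mg/mL
Stage 1: 5 mL/hr × 7.3 hr = 36.5 mL → 36.5 mL × 0.064 mg/mL = 2.336 mg
Stage 2: 120 mL/hr × 5.9 hr = 708 mL → 708 mL × 0.064 mg/mL = 45.312 mg
Stage 3: 55 mL/hr × 8.2 hr = 451 mL → 451 mL × 0.064 mg/mL = 28.864 mg
Total = 2.336 + 45.312 + 28.864 = 76.512 mg

76.5 mg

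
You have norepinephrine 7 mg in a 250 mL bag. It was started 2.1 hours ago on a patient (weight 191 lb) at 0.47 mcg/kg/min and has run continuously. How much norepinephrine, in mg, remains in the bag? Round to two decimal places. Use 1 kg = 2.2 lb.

1.86 mg

Weight = 191 lb ÷ 2.2 lb/kg = 86.81818 kg
Dose = 0.47 mcg/kg/min × 86.81818 kg = 40.80455 mcg/min
40.80455 mcg/min × 60 min/hr = 2448.273 mcg/hr
Concentration = 7 mg ÷ 250 mL = 0.028 mg/mL = 28 mcg/mL
Rate = 2448.273 mcg/hr ÷ 28 mcg/mL = 87.43831 mL/hr
Volume infused = 87.43831 mL/hr × 2.1 hr = 183.6205 mL
Volume remaining = 250 − 183.6205 = 66.37955 mL
Drug remaining = 66.37955 mL × 28 mcg/mL = 1858.627 mcg = 1.858627 mg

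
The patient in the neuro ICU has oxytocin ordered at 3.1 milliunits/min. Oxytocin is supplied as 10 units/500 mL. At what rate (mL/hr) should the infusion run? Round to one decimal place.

3.1 milliunits/min × 60 min/hr = 186 milliunits/hr
Concentration = 10 units ÷ 500 mL = 0.02 units/mL = 20 milliunits/mL
Rate = 186 milliunits/hr ÷ 20 milliunits/mL = 9.3 mL/hr

9.3 mL/hr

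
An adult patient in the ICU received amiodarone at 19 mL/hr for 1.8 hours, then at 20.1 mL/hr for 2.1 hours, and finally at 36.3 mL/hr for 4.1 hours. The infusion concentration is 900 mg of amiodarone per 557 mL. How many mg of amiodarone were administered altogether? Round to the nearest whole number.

Concentration = 900 mg ÷ 557 mL = 1.615799 mg/mL
Stage 1: 19 mL/hr × 1.8 hr = 34.2 mL → 34.2 mL × 1.615799 mg/mL = 55.26032 mg
Stage 2: 20.1 mL/hr × 2.1 hr = 42.21 mL → 42.21 mL × 1.615799 mg/mL = 68.20287 mg
Stage 3: 36.3 mL/hr × 4.1 hr = 148.83 mL → 148.83 mL × 1.615799 mg/mL = 240.4794 mg
Total = 55.26032 + 68.20287 + 240.4794 = 363.9425 mg

364 mg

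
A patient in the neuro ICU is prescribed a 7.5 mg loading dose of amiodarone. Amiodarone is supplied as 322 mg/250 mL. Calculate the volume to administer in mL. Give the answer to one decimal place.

5.8 mL

Concentration = 322 mg ÷ 250 mL = 1.288 mg/mL
Volume = 7.5 mg ÷ 1.288 mg/mL = 5.822981 mL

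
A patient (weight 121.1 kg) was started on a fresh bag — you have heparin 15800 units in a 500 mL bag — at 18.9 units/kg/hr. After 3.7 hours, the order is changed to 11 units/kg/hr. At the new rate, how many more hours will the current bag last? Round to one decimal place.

Initial rate:
Dose = 18.9 units/kg/hr × 121.1 kg = 2288.79 units/hr
Concentration = 15800 units ÷ 500 mL = 31.6 units/mL
Rate = 2288.79 units/hr ÷ 31.6 units/mL = 72.43006 mL/hr
Volume infused so far = 72.43006 mL/hr × 3.7 hr = 267.9912 mL
Volume remaining = 500 − 267.9912 = 232.0088 mL
New rate:
Dose = 11 units/kg/hr × 121.1 kg = 1332.1 units/hr
Rate = 1332.1 units/hr ÷ 31.6 units/mL = 42.15506 mL/hr
Time remaining = 232.0088 mL ÷ 42.15506 mL/hr = 5.503699 hr

5.5 hours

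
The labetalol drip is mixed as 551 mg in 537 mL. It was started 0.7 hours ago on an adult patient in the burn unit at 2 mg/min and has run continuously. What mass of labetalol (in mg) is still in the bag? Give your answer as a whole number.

2 mg/min × 60 min/hr = 120 mg/hr
Concentration = 551 mg ÷ 537 mL = 1.026071 mg/mL
Rate = 120 mg/hr ÷ 1.026071 mg/mL = 116.951 mL/hr
Volume infused = 116.951 mL/hr × 0.7 hr = 81.8657 mL
Volume remaining = 537 − 81.8657 = 455.1343 mL
Drug remaining = 455.1343 mL × 1.026071 mg/mL = 467 mg

467 mg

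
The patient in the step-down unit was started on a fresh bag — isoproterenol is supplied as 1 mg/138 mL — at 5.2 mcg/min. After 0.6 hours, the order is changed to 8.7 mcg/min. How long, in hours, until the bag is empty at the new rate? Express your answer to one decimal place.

1.6 hours

Initial rate:
5.2 mcg/min × 60 min/hr = 312 mcg/hr
Concentration = 1 mg ÷ 138 mL = 0.007246377 mg/mL = 7.246377 mcg/mL
Rate = 312 mcg/hr ÷ 7.246377 mcg/mL = 43.056 mL/hr
Volume infused so far = 43.056 mL/hr × 0.6 hr = 25.8336 mL
Volume remaining = 138 − 25.8336 = 112.1664 mL
New rate:
8.7 mcg/min × 60 min/hr = 522 mcg/hr
Rate = 522 mcg/hr ÷ 7.246377 mcg/mL = 72.036 mL/hr
Time remaining = 112.1664 mL ÷ 72.036 mL/hr = 1.557088 hr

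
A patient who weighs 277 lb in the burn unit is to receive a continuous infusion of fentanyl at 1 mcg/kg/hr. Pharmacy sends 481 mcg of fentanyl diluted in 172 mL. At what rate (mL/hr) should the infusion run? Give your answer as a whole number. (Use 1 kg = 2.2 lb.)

45 mL/hr

Weight = 277 lb ÷ 2.2 lb/kg = 125.9091 kg
Dose = 1 mcg/kg/hr × 125.9091 kg = 125.9091 mcg/hr
Concentration = 481 mcg ÷ 172 mL = 2.796512 mcg/mL
Rate = 125.9091 mcg/hr ÷ 2.796512 mcg/mL = 45.02363 mL/hr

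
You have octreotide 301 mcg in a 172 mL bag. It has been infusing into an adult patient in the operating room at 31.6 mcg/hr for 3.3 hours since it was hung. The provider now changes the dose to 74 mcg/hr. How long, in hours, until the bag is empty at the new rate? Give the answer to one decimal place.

2.7 hours

Initial rate:
Concentration = 301 mcg ÷ 172 mL = 1.75 mcg/mL
Rate = 31.6 mcg/hr ÷ 1.75 mcg/mL = 18.05714 mL/hr
Volume infused so far = 18.05714 mL/hr × 3.3 hr = 59.58857 mL
Volume remaining = 172 − 59.58857 = 112.4114 mL
New rate:
Rate = 74 mcg/hr ÷ 1.75 mcg/mL = 42.28571 mL/hr
Time remaining = 112.4114 mL ÷ 42.28571 mL/hr = 2.658378 hr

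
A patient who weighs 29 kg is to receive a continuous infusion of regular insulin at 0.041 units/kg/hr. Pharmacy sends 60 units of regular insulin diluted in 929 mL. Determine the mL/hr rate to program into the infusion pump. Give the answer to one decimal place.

18.4 mL/hr

Dose = 0.041 units/kg/hr × 29 kg = 1.189 units/hr
Concentration = 60 units ÷ 929 mL = 0.06458558 units/mL
Rate = 1.189 units/hr ÷ 0.06458558 units/mL = 18.40968 mL/hr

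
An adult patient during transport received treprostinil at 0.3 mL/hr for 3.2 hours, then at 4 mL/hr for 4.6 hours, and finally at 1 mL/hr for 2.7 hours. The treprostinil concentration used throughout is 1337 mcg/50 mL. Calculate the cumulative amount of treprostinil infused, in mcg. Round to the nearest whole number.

Concentration = 1337 mcg ÷ 50 mL = 26.74 mcg/mL
Stage 1: 0.3 mL/hr × 3.2 hr = 0.96 mL → 0.96 mL × 26.74 mcg/mL = 25.6704 mcg
Stage 2: 4 mL/hr × 4.6 hr = 18.4 mL → 18.4 mL × 26.74 mcg/mL = 492.016 mcg
Stage 3: 1 mL/hr × 2.7 hr = 2.7 mL → 2.7 mL × 26.74 mcg/mL = 72.198 mcg
Total = 25.6704 + 492.016 + 72.198 = 589.8844 mcg

590 mcg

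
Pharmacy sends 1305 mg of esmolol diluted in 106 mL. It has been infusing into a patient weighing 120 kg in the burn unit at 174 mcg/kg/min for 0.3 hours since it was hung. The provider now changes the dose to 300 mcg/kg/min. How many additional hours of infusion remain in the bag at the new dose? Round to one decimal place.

0.4 hours

Initial rate:
Dose = 174 mcg/kg/min × 120 kg = 20880 mcg/min
20880 mcg/min × 60 min/hr = 1252800 mcg/hr
Concentration = 1305 mg ÷ 106 mL = 12.31132 mg/mL = 12311.32 mcg/mL
Rate = 1252800 mcg/hr ÷ 12311.32 mcg/mL = 101.76 mL/hr
Volume infused so far = 101.76 mL/hr × 0.3 hr = 30.528 mL
Volume remaining = 106 − 30.528 = 75.472 mL
New rate:
Dose = 300 mcg/kg/min × 120 kg = 36000 mcg/min
36000 mcg/min × 60 min/hr = 2160000 mcg/hr
Rate = 2160000 mcg/hr ÷ 12311.32 mcg/mL = 175.4483 mL/hr
Time remaining = 75.472 mL ÷ 175.4483 mL/hr = 0.4301667 hr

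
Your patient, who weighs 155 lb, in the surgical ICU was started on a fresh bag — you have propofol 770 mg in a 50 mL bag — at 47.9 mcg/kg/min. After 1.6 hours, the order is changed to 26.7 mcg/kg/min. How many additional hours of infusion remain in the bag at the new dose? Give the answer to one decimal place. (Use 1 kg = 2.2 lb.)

Initial rate:
Weight = 155 lb ÷ 2.2 lb/kg = 70.45455 kg
Dose = 47.9 mcg/kg/min × 70.45455 kg = 3374.773 mcg/min
3374.773 mcg/min × 60 min/hr = 202486.4 mcg/hr
Concentration = 770 mg ÷ 50 mL = 15.4 mg/mL = 15400 mcg/mL
Rate = 202486.4 mcg/hr ÷ 15400 mcg/mL = 13.14847 mL/hr
Volume infused so far = 13.14847 mL/hr × 1.6 hr = 21.03754 mL
Volume remaining = 50 − 21.03754 = 28.96246 mL
New rate:
Dose = 26.7 mcg/kg/min × 70.45455 kg = 1881.136 mcg/min
1881.136 mcg/min × 60 min/hr = 112868.2 mcg/hr
Rate = 112868.2 mcg/hr ÷ 15400 mcg/mL = 7.329103 mL/hr
Time remaining = 28.96246 mL ÷ 7.329103 mL/hr = 3.951706 hr

4.0 hours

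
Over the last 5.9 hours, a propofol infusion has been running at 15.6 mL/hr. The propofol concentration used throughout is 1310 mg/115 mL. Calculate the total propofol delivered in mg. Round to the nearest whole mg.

Concentration = 1310 mg ÷ 115 mL = 11.3913 mg/mL = 11391.3 mcg/mL
Drug rate = 15.6 mL/hr × 11391.3 mcg/mL = 177704.3 mcg/hr
Total = 177704.3 mcg/hr × 5.9 hr = 1048456 mcg = 1048.456 mg

1048 mg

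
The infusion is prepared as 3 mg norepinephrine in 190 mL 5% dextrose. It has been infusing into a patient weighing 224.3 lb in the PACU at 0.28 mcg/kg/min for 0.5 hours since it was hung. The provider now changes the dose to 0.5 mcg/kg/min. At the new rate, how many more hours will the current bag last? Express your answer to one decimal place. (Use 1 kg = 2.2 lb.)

Initial rate:
Weight = 224.3 lb ÷ 2.2 lb/kg = 101.9545 kg
Dose = 0.28 mcg/kg/min × 101.9545 kg = 28.54727 mcg/min
28.54727 mcg/min × 60 min/hr = 1712.836 mcg/hr
Concentration = 3 mg ÷ 190 mL = 0.01578947 mg/mL = 15.78947 mcg/mL
Rate = 1712.836 mcg/hr ÷ 15.78947 mcg/mL = 108.4796 mL/hr
Volume infused so far = 108.4796 mL/hr × 0.5 hr = 54.23982 mL
Volume remaining = 190 − 54.23982 = 135.7602 mL
New rate:
Dose = 0.5 mcg/kg/min × 101.9545 kg = 50.97727 mcg/min
50.97727 mcg/min × 60 min/hr = 3058.636 mcg/hr
Rate = 3058.636 mcg/hr ÷ 15.78947 mcg/mL = 193.7136 mL/hr
Time remaining = 135.7602 mL ÷ 193.7136 mL/hr = 0.7008292 hr

0.7 hours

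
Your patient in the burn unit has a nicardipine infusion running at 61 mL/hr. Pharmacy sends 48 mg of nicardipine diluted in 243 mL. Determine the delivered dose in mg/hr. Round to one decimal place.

12.0 mg/hr

Concentration = 48 mg ÷ 243 mL = 0.1975309 mg/mL
Drug rate = 61 mL/hr × 0.1975309 mg/mL = 12.04938 mg/hr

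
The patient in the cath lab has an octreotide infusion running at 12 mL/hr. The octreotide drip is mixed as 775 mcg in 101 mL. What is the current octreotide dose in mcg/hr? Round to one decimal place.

92.1 mcg/hr

Concentration = 775 mcg ÷ 101 mL = 7.673267 mcg/mL
Drug rate = 12 mL/hr × 7.673267 mcg/mL = 92.07921 mcg/hr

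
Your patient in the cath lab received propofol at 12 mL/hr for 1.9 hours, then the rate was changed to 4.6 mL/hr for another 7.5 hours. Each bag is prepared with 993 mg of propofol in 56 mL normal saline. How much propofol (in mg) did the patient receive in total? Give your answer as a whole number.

1016 mg

Concentration = 993 mg ÷ 56 mL = 17.73214 mg/mL
Stage 1: 12 mL/hr × 1.9 hr = 22.8 mL → 22.8 mL × 17.73214 mg/mL = 404.2929 mg
Stage 2: 4.6 mL/hr × 7.5 hr = 34.5 mL → 34.5 mL × 17.73214 mg/mL = 611.7589 mg
Total = 404.2929 + 611.7589 = 1016.052 mg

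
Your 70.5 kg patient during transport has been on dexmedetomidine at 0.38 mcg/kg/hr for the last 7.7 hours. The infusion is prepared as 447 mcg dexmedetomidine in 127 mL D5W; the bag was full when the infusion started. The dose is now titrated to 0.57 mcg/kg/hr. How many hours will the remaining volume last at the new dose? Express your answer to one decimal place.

6.0 hours

Initial rate:
Dose = 0.38 mcg/kg/hr × 70.5 kg = 26.79 mcg/hr
Concentration = 447 mcg ÷ 127 mL = 3.519685 mcg/mL
Rate = 26.79 mcg/hr ÷ 3.519685 mcg/mL = 7.611477 mL/hr
Volume infused so far = 7.611477 mL/hr × 7.7 hr = 58.60837 mL
Volume remaining = 127 − 58.60837 = 68.39163 mL
New rate:
Dose = 0.57 mcg/kg/hr × 70.5 kg = 40.185 mcg/hr
Rate = 40.185 mcg/hr ÷ 3.519685 mcg/mL = 11.41721 mL/hr
Time remaining = 68.39163 mL ÷ 11.41721 mL/hr = 5.99022 hr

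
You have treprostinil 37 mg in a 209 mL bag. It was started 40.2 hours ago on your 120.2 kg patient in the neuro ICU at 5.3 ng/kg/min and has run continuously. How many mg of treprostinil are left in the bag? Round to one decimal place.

35.5 mg

Dose = 5.3 ng/kg/min × 120.2 kg = 637.06 ng/min
637.06 ng/min × 60 min/hr = 38223.6 ng/hr
Concentration = 37 mg ÷ 209 mL = 0.1770335 mg/mL = 177033.5 ng/mL
Rate = 38223.6 ng/hr ÷ 177033.5 ng/mL = 0.2159117 mL/hr
Volume infused = 0.2159117 mL/hr × 40.2 hr = 8.67965 mL
Volume remaining = 209 − 8.67965 = 200.3204 mL
Drug remaining = 200.3204 mL × 177033.5 ng/mL = 35463411 ng = 35.46341 mg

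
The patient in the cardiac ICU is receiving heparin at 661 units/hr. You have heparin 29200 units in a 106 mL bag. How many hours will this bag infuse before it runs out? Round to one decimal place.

44.2 hours

Concentration = 29200 units ÷ 106 mL = 275.4717 units/mL
Rate = 661 units/hr ÷ 275.4717 units/mL = 2.399521 mL/hr
Duration = 106 mL ÷ 2.399521 mL/hr = 44.17549 hr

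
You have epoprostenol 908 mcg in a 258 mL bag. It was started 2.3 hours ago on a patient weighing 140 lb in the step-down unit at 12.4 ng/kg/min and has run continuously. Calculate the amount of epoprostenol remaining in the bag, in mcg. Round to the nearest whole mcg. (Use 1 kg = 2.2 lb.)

799 mcg

Weight = 140 lb ÷ 2.2 lb/kg = 63.63636 kg
Dose = 12.4 ng/kg/min × 63.63636 kg = 789.0909 ng/min
789.0909 ng/min × 60 min/hr = 47345.45 ng/hr
Concentration = 908 mcg ÷ 258 mL = 3.51938 mcg/mL = 3519.38 ng/mL
Rate = 47345.45 ng/hr ÷ 3519.38 ng/mL = 13.45278 mL/hr
Volume infused = 13.45278 mL/hr × 2.3 hr = 30.9414 mL
Volume remaining = 258 − 30.9414 = 227.0586 mL
Drug remaining = 227.0586 mL × 3519.38 ng/mL = 799105.5 ng = 799.1055 mcg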